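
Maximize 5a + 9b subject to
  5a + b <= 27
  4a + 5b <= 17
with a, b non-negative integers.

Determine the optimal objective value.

27

The continuous relaxation peaks at (0, 3.4) with value 30.60; rounding to a feasible lattice point costs some objective.
(a,b)=(0,3): 5·0+1·3=3≤27, 4·0+5·3=15≤17, objective 27.
(a,b)=(1,2): 5·1+1·2=7≤27, 4·1+5·2=14≤17, objective 23.
(a,b)=(0,2): 5·0+1·2=2≤27, 4·0+5·2=10≤17, objective 18.
No feasible integer point exceeds 27.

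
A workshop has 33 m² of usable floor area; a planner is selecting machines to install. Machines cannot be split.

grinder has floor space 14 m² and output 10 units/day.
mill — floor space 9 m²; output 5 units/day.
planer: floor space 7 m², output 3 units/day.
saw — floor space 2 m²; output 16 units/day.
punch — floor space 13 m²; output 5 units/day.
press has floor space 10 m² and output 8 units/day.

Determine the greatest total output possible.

Treat it as a binary knapsack problem.
grinder + mill + planer + saw: floor space 14 + 9 + 7 + 2 = 32 ≤ 33, output 10 + 5 + 3 + 16 = 34.
grinder + saw + press: floor space 14 + 2 + 10 = 26 ≤ 33, output 10 + 16 + 8 = 34.
grinder + planer + saw + press: floor space 14 + 7 + 2 + 10 = 33 ≤ 33, output 10 + 3 + 16 + 8 = 37.
Best is grinder, planer, saw, and press with total output 37.

37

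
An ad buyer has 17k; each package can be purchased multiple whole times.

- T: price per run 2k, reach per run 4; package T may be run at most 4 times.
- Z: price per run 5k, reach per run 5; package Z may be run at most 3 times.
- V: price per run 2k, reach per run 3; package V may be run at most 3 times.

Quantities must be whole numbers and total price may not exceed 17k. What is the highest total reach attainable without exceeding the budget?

This is a bounded integer knapsack.
Take 4×T, 1×Z, and 2×V: price 17 ≤ 17, reach 4·4 + 1·5 + 2·3 = 27.
T has the best ratio (4/2) and is taken to its limit of 4; remaining capacity is filled optimally with the others.

27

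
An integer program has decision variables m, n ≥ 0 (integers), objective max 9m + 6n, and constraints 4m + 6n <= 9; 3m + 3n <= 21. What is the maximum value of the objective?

18

Relaxing integrality, the LP optimum is 20.25 at (m,n) = (2.25, 0), which is not an integer point.
(m,n)=(2,0): 4·2+6·0=8≤9, 3·2+3·0=6≤21, objective 18.
(m,n)=(1,0): 4·1+6·0=4≤9, 3·1+3·0=3≤21, objective 9.
The best lattice point is (2,0), giving 18.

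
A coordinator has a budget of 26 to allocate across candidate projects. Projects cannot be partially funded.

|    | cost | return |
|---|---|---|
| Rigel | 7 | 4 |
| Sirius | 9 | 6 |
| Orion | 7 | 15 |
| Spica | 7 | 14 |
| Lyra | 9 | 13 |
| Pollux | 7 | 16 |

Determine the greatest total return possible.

45

Orion + Spica + Pollux: cost 7 + 7 + 7 = 21 ≤ 26, return 15 + 14 + 16 = 45.
Spica + Lyra + Pollux: cost 7 + 9 + 7 = 23 ≤ 26, return 14 + 13 + 16 = 43.
Orion + Lyra + Pollux: cost 7 + 9 + 7 = 23 ≤ 26, return 15 + 13 + 16 = 44.
Best is Orion, Spica, and Pollux with total return 45.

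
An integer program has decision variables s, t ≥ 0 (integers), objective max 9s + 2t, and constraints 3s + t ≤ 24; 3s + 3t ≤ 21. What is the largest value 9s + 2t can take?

63

(s,t)=(7,0): 3·7+1·0=21≤24, 3·7+3·0=21≤21, objective 63.
(s,t)=(6,1): 3·6+1·1=19≤24, 3·6+3·1=21≤21, objective 56.
(s,t)=(6,0): 3·6+1·0=18≤24, 3·6+3·0=18≤21, objective 54.
Maximum is 63 at (s,t)=(7,0).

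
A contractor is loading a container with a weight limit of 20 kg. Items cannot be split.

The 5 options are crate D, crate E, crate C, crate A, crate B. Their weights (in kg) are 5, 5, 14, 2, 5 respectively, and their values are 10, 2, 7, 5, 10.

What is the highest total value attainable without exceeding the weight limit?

Allowing fractional choices, the relaxed optimum would be about 29.0, but items are indivisible.
crate D + crate A + crate B: weight 5 + 2 + 5 = 12 ≤ 20, value 10 + 5 + 10 = 25.
crate D + crate E + crate A + crate B: weight 5 + 5 + 2 + 5 = 17 ≤ 20, value 10 + 2 + 5 + 10 = 27.
Best is crate D, crate E, crate A, and crate B with total value 27.

27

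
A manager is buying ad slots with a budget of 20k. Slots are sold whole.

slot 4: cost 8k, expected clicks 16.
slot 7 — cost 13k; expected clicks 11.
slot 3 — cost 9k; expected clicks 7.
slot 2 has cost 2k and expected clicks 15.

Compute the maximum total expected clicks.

Allowing fractional choices, the relaxed optimum would be about 39.5, but ad slots are indivisible.
slot 4 + slot 2: cost 8 + 2 = 10 ≤ 20, expected clicks 16 + 15 = 31.
slot 4 + slot 3 + slot 2: cost 8 + 9 + 2 = 19 ≤ 20, expected clicks 16 + 7 + 15 = 38.
slot 7 + slot 2: cost 13 + 2 = 15 ≤ 20, expected clicks 11 + 15 = 26.
Best is slot 4, slot 3, and slot 2 with total expected clicks 38.

38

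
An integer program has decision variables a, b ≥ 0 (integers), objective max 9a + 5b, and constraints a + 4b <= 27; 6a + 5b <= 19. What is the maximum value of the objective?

Relaxing integrality, the LP optimum is 28.50 at (a,b) = (3.17, 0), which is not an integer point.
(a,b)=(3,0): 1·3+4·0=3≤27, 6·3+5·0=18≤19, objective 27.
(a,b)=(2,1): 1·2+4·1=6≤27, 6·2+5·1=17≤19, objective 23.
(a,b)=(2,0): 1·2+4·0=2≤27, 6·2+5·0=12≤19, objective 18.
The best lattice point is (3,0), giving 27.

27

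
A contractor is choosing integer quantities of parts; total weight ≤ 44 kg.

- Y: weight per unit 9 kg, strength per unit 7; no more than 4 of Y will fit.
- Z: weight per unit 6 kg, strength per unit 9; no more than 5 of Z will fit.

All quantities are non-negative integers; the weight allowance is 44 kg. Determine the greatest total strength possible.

Z has the best ratio (9/6); taking only Z gives at most 5×9 = 45 (stopped by the supply cap of 5).
Mixing does better — 1×Y and 5×Z: weight 39 ≤ 44, strength 1·7 + 5·9 = 52.

52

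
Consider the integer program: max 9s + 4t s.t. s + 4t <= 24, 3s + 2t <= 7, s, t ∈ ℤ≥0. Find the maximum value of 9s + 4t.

18

(s,t)=(2,0): 1·2+4·0=2≤24, 3·2+2·0=6≤7, objective 18.
(s,t)=(1,1): 1·1+4·1=5≤24, 3·1+2·1=5≤7, objective 13.
(s,t)=(1,0): 1·1+4·0=1≤24, 3·1+2·0=3≤7, objective 9.
No feasible integer point exceeds 18.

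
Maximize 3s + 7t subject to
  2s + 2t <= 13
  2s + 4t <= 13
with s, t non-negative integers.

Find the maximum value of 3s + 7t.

21

(s,t)=(0,3) is feasible, giving 21.
(s,t)=(1,2) is feasible, giving 17.
(s,t)=(0,2) is feasible, giving 14.
The best lattice point is (0,3), giving 21.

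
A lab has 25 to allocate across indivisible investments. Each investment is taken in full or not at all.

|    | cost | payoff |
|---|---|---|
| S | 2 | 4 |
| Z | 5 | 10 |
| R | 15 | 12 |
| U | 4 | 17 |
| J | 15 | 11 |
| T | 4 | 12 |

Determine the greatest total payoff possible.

S + U + J + T: cost 2 + 4 + 15 + 4 = 25 ≤ 25, payoff 4 + 17 + 11 + 12 = 44.
S + R + U + T: cost 2 + 15 + 4 + 4 = 25 ≤ 25, payoff 4 + 12 + 17 + 12 = 45.
S + Z + U + T: cost 2 + 5 + 4 + 4 = 15 ≤ 25, payoff 4 + 10 + 17 + 12 = 43.
Best is S, R, U, and T with total payoff 45.

45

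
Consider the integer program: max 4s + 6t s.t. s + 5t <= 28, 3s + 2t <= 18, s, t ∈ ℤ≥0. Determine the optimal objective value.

38

Relaxing integrality, the LP optimum is 40.92 at (s,t) = (2.62, 5.08), which is not an integer point.
(s,t)=(2,5): 1·2+5·5=27≤28, 3·2+2·5=16≤18, objective 38.
(s,t)=(3,4): 1·3+5·4=23≤28, 3·3+2·4=17≤18, objective 36.
(s,t)=(1,5): 1·1+5·5=26≤28, 3·1+2·5=13≤18, objective 34.
(s,t)=(2,4): 1·2+5·4=22≤28, 3·2+2·4=14≤18, objective 32.
The best lattice point is (2,5), giving 38.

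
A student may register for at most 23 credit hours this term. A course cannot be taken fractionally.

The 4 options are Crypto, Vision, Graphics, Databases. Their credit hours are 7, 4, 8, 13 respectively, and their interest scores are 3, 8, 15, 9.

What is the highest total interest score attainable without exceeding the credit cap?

26

Vision + Graphics: credit hours 4 + 8 = 12 ≤ 23, interest score 8 + 15 = 23.
Graphics + Databases: credit hours 8 + 13 = 21 ≤ 23, interest score 15 + 9 = 24.
Crypto + Vision + Graphics: credit hours 7 + 4 + 8 = 19 ≤ 23, interest score 3 + 8 + 15 = 26.
Best is Crypto, Vision, and Graphics with total interest score 26.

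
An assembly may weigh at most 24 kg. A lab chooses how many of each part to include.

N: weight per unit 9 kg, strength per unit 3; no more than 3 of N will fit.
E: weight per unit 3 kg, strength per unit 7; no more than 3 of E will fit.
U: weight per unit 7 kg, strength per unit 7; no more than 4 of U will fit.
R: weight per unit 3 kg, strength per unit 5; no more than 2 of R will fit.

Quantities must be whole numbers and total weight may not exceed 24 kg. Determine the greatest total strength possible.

3×E, 1×U, and 2×R: weight 22 ≤ 24, strength 3·7 + 1·7 + 2·5 = 38.
3×E and 2×U: weight 23 ≤ 24, strength 3·7 + 2·7 = 35.
Best is 38.

38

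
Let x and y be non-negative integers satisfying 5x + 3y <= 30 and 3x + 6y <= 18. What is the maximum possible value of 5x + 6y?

30

(x,y)=(6,0): 5·6+3·0=30≤30, 3·6+6·0=18≤18, objective 30.
(x,y)=(5,0): 5·5+3·0=25≤30, 3·5+6·0=15≤18, objective 25.
No feasible integer point exceeds 30.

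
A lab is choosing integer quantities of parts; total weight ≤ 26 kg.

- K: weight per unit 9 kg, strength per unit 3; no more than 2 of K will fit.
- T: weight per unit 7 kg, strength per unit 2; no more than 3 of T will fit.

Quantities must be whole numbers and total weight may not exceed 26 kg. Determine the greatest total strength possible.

8

This is a bounded integer knapsack.
K has the best ratio (3/9); taking only K gives at most 2×3 = 6 (stopped by the weight limit).
Mixing does better — 2×K and 1×T: weight 25 ≤ 26, strength 2·3 + 1·2 = 8.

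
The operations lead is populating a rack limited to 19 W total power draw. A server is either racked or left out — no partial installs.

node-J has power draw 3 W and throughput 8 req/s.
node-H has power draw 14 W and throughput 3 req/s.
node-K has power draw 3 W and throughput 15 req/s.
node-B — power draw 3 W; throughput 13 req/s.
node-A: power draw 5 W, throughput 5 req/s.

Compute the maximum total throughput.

Allowing fractional choices, the relaxed optimum would be about 42.1, but servers are indivisible.
node-J + node-K + node-B: power draw 3 + 3 + 3 = 9 ≤ 19, throughput 8 + 15 + 13 = 36.
node-K + node-B + node-A: power draw 3 + 3 + 5 = 11 ≤ 19, throughput 15 + 13 + 5 = 33.
node-J + node-K + node-B + node-A: power draw 3 + 3 + 3 + 5 = 14 ≤ 19, throughput 8 + 15 + 13 + 5 = 41.
Best is node-J, node-K, node-B, and node-A with total throughput 41.

41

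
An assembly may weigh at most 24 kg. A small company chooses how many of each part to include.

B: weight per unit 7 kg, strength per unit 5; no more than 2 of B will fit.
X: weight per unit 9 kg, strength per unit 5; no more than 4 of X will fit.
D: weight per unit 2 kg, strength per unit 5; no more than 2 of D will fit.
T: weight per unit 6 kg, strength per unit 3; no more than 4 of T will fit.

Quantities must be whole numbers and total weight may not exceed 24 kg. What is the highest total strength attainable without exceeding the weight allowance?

23

2×B, 2×D, and 1×T: weight 24 ≤ 24, strength 2·5 + 2·5 + 1·3 = 23.
1×B, 2×D, and 2×T: weight 23 ≤ 24, strength 1·5 + 2·5 + 2·3 = 21.
Best is 23.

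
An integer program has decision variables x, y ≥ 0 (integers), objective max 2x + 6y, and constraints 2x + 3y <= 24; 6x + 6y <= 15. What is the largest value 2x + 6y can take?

(x,y)=(0,2): 2·0+3·2=6≤24, 6·0+6·2=12≤15, objective 12.
(x,y)=(1,1): 2·1+3·1=5≤24, 6·1+6·1=12≤15, objective 8.
(x,y)=(0,1): 2·0+3·1=3≤24, 6·0+6·1=6≤15, objective 6.
The best lattice point is (0,2), giving 12.

12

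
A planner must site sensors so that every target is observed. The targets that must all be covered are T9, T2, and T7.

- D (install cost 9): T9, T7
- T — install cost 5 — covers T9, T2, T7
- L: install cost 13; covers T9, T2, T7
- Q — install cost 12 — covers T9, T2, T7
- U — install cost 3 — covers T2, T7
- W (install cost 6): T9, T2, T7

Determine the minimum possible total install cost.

5

T alone covers T9, T2, T7 — every target.
Total install cost: 5.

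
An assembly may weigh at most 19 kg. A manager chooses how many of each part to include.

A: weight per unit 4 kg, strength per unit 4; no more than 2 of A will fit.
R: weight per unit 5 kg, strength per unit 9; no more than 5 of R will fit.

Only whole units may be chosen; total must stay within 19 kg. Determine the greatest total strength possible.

31

3×R: weight 15 ≤ 19, strength 3·9 = 27.
1×A and 3×R: weight 19 ≤ 19, strength 1·4 + 3·9 = 31.
Best is 31.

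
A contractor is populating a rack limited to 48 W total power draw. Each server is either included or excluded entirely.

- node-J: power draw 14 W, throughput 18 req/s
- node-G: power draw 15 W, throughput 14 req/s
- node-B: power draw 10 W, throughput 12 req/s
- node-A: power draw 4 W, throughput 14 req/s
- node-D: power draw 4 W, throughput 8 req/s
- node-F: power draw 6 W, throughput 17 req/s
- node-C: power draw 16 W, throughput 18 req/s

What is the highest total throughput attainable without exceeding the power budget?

75

Treat it as a binary knapsack problem.
Take node-J, node-A, node-D, node-F, and node-C: power draw 14 + 4 + 4 + 6 + 16 = 44 ≤ 48, throughput 18 + 14 + 8 + 17 + 18 = 75.
No other feasible combination does better.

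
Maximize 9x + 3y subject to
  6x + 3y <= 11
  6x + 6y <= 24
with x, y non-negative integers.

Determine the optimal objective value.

(x,y)=(1,1) is feasible, giving 12.
(x,y)=(1,0) is feasible, giving 9.
Maximum is 12 at (x,y)=(1,1).

12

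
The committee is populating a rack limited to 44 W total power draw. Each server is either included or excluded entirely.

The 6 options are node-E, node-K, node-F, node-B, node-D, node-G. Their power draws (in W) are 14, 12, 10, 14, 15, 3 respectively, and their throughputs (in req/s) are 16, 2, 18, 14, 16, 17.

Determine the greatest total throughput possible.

67

Take node-E, node-F, node-D, and node-G: power draw 14 + 10 + 15 + 3 = 42 ≤ 44, throughput 16 + 18 + 16 + 17 = 67.
No other feasible combination does better.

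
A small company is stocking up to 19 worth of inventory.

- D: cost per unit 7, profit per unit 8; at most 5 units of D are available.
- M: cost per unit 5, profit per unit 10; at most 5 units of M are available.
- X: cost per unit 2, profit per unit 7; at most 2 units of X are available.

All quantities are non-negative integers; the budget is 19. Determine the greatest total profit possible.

44

Take 3×M and 2×X: cost 19 ≤ 19, profit 3·10 + 2·7 = 44.
X has the best ratio (7/2) and is taken to its limit of 2; remaining capacity is filled optimally with the others.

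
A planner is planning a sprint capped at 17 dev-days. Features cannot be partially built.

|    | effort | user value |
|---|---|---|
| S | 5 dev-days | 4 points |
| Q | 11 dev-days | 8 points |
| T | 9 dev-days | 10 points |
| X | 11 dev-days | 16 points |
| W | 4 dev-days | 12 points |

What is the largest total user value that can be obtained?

28

T + W: effort 9 + 4 = 13 ≤ 17, user value 10 + 12 = 22.
X + W: effort 11 + 4 = 15 ≤ 17, user value 16 + 12 = 28.
Best is X and W with total user value 28.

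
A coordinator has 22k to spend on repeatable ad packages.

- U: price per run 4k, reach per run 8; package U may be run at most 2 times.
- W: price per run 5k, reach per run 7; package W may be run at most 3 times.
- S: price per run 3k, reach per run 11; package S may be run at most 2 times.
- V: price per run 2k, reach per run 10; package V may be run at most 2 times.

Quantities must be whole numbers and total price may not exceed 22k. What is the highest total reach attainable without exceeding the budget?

Take 2×U, 2×S, and 2×V: price 18 ≤ 22, reach 2·8 + 2·11 + 2·10 = 58.
V has the best ratio (10/2) and is taken to its limit of 2; remaining capacity is filled optimally with the others.

58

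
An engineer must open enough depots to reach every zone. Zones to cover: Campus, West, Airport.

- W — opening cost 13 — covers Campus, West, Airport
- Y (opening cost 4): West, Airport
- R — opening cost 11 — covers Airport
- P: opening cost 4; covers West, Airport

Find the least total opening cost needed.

This is an integer covering problem.
The greedy cost-per-new-zone heuristic would pick Y and W for 17, but a cheaper cover exists.
W alone covers Campus, West, Airport — every zone.
Total opening cost: 13.
No cover costs less than 13.

13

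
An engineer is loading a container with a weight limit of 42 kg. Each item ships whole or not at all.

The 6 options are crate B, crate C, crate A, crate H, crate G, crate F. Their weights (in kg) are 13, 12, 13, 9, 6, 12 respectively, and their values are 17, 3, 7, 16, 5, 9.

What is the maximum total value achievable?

Allowing fractional choices, the relaxed optimum would be about 48.1, but items are indivisible.
crate B + crate H + crate G + crate F: weight 13 + 9 + 6 + 12 = 40 ≤ 42, value 17 + 16 + 5 + 9 = 47.
crate B + crate A + crate H + crate G: weight 13 + 13 + 9 + 6 = 41 ≤ 42, value 17 + 7 + 16 + 5 = 45.
Best is crate B, crate H, crate G, and crate F with total value 47.

47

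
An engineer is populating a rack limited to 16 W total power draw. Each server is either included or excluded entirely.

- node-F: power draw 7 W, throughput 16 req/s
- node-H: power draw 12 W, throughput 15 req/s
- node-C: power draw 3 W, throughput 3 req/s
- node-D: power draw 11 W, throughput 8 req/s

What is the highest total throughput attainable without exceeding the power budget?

19

Allowing fractional choices, the relaxed optimum would be about 27.2, but servers are indivisible.
node-F + node-C: power draw 7 + 3 = 10 ≤ 16, throughput 16 + 3 = 19.
node-H + node-C: power draw 12 + 3 = 15 ≤ 16, throughput 15 + 3 = 18.
Best is node-F and node-C with total throughput 19.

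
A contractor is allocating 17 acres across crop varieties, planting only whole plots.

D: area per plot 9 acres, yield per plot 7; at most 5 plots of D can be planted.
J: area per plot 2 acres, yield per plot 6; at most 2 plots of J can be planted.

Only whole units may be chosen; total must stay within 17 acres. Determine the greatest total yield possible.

This is a bounded integer knapsack.
J has the best ratio (6/2); taking only J gives at most 2×6 = 12 (stopped by the supply cap of 2).
Mixing does better — 1×D and 2×J: area 13 ≤ 17, yield 1·7 + 2·6 = 19.

19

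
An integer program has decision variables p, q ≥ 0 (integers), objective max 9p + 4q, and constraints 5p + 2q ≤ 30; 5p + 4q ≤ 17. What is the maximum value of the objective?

Relaxing integrality, the LP optimum is 30.60 at (p,q) = (3.4, 0), which is not an integer point.
(p,q)=(3,0): 5·3+2·0=15≤30, 5·3+4·0=15≤17, objective 27.
(p,q)=(2,1): 5·2+2·1=12≤30, 5·2+4·1=14≤17, objective 22.
The best lattice point is (3,0), giving 27.

27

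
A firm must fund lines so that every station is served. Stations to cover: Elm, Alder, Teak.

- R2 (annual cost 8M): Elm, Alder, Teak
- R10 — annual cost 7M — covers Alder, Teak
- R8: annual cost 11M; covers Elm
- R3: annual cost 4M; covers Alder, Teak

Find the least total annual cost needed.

8

The greedy cost-per-new-station heuristic would pick R3 and R2 for 12, but a cheaper cover exists.
R2 alone covers Elm, Alder, Teak — every station.
Total annual cost: 8.
No cover costs less than 8.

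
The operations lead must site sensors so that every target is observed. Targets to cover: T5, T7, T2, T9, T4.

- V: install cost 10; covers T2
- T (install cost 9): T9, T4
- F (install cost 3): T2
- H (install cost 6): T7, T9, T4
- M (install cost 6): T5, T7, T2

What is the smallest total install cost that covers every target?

This is a weighted set-cover instance.
Choose H and M: together they cover T5, T7, T2, T9, T4 — every target.
Total install cost: 6 + 6 = 12.

12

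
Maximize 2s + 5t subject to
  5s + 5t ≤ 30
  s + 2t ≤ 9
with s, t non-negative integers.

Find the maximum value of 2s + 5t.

The continuous relaxation peaks at (0, 4.5) with value 22.50; rounding to a feasible lattice point costs some objective.
(s,t)=(1,4): 5·1+5·4=25≤30, 1·1+2·4=9≤9, objective 22.
(s,t)=(0,4): 5·0+5·4=20≤30, 1·0+2·4=8≤9, objective 20.
(s,t)=(2,3): 5·2+5·3=25≤30, 1·2+2·3=8≤9, objective 19.
No feasible integer point exceeds 22.

22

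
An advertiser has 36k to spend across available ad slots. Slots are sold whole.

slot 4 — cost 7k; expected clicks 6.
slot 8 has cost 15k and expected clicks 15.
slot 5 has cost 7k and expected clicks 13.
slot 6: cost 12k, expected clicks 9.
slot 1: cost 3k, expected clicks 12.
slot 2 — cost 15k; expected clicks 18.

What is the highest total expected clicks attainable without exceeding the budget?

49

Treat it as a binary knapsack problem.
Take slot 4, slot 5, slot 1, and slot 2: cost 7 + 7 + 3 + 15 = 32 ≤ 36, expected clicks 6 + 13 + 12 + 18 = 49.
No other feasible combination does better.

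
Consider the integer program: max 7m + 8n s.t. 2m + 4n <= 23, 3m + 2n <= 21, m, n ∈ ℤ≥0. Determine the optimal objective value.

(m,n)=(5,3) is feasible, giving 59.
(m,n)=(3,4) is feasible, giving 53.
(m,n)=(4,3) is feasible, giving 52.
Maximum is 59 at (m,n)=(5,3).

59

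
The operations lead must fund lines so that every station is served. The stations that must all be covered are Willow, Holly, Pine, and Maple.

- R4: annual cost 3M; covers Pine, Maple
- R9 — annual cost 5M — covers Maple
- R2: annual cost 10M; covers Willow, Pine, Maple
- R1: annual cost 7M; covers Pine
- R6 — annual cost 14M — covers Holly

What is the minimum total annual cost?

24

This is a weighted set-cover instance.
Choose R2 and R6: together they cover Willow, Holly, Pine, Maple — every station.
Total annual cost: 10 + 14 = 24.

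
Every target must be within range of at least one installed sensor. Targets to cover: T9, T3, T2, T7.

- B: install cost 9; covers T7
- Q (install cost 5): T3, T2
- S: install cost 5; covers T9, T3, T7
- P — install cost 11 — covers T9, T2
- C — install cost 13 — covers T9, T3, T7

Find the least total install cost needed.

10

This is an integer covering problem.
Choose Q and S: together they cover T9, T3, T2, T7 — every target.
Total install cost: 5 + 5 = 10.
No cover costs less than 10.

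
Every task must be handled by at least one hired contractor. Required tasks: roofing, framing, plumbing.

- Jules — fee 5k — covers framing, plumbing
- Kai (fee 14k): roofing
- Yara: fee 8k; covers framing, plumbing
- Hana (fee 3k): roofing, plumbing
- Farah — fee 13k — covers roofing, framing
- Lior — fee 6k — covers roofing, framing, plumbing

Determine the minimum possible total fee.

6

This is a weighted set-cover instance.
The greedy cost-per-new-task heuristic would pick Hana and Jules for 8, but a cheaper cover exists.
Lior alone covers roofing, framing, plumbing — every task.
Total fee: 6.
No cover costs less than 6.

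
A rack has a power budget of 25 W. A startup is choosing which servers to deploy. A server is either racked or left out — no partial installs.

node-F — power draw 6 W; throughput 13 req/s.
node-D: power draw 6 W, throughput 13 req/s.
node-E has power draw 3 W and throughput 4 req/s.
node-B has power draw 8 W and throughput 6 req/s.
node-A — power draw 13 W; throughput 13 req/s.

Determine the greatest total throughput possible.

39

Take node-F, node-D, and node-A: power draw 6 + 6 + 13 = 25 ≤ 25, throughput 13 + 13 + 13 = 39.
No other feasible combination does better.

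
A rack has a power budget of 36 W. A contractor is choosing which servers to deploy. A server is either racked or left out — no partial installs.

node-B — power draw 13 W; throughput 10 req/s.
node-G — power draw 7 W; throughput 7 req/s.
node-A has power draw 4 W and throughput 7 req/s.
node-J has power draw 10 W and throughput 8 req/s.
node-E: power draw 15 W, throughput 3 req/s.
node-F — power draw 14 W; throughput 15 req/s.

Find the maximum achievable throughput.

node-B + node-A + node-F: power draw 13 + 4 + 14 = 31 ≤ 36, throughput 10 + 7 + 15 = 32.
node-G + node-A + node-J + node-F: power draw 7 + 4 + 10 + 14 = 35 ≤ 36, throughput 7 + 7 + 8 + 15 = 37.
node-B + node-G + node-A + node-J: power draw 13 + 7 + 4 + 10 = 34 ≤ 36, throughput 10 + 7 + 7 + 8 = 32.
Best is node-G, node-A, node-J, and node-F with total throughput 37.

37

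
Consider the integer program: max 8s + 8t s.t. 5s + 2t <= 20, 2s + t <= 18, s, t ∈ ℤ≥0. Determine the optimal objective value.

80

(s,t)=(0,10) is feasible, giving 80.
(s,t)=(0,9) is feasible, giving 72.
Maximum is 80 at (s,t)=(0,10).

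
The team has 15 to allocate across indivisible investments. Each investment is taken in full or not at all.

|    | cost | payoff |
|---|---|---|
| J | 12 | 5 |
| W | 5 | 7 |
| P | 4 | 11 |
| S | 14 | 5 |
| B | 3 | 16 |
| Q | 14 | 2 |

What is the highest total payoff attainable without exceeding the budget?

34

This is an integer program with binary decision variables.
Take W, P, and B: cost 5 + 4 + 3 = 12 ≤ 15, payoff 7 + 11 + 16 = 34.
No other feasible combination does better.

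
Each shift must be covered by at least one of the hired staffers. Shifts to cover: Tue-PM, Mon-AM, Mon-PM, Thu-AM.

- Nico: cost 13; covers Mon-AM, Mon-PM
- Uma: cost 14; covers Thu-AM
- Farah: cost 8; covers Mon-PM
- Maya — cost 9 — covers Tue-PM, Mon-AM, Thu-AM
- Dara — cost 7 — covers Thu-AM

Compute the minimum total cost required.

17

Choose Farah and Maya: together they cover Tue-PM, Mon-AM, Mon-PM, Thu-AM — every shift.
Total cost: 8 + 9 = 17.
No cover costs less than 17.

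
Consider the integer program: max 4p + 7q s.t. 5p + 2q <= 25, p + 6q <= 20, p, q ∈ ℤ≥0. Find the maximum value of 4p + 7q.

30

Relaxing integrality, the LP optimum is 34.46 at (p,q) = (3.93, 2.68), which is not an integer point.
(p,q)=(4,2) is feasible, giving 30.
(p,q)=(2,3) is feasible, giving 29.
(p,q)=(3,2) is feasible, giving 26.
The best lattice point is (4,2), giving 30.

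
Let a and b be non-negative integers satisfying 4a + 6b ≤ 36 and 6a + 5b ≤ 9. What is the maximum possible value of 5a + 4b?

The continuous relaxation peaks at (1.5, 0) with value 7.50; rounding to a feasible lattice point costs some objective.
(a,b)=(1,0): 4·1+6·0=4≤36, 6·1+5·0=6≤9, objective 5.
(a,b)=(0,1): 4·0+6·1=6≤36, 6·0+5·1=5≤9, objective 4.
No feasible integer point exceeds 5.

5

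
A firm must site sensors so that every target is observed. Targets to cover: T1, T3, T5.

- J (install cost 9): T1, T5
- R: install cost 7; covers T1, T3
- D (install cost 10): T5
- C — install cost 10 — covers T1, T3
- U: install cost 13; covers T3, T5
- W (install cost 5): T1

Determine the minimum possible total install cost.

Choose J and R: together they cover T1, T3, T5 — every target.
Total install cost: 9 + 7 = 16.
No cover costs less than 16.

16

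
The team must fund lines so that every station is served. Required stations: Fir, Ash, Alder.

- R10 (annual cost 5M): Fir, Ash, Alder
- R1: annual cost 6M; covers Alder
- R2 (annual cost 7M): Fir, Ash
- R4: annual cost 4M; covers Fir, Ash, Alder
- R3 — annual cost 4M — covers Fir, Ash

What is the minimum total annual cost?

R4 alone covers Fir, Ash, Alder — every station.
Total annual cost: 4.
No cover costs less than 4.

4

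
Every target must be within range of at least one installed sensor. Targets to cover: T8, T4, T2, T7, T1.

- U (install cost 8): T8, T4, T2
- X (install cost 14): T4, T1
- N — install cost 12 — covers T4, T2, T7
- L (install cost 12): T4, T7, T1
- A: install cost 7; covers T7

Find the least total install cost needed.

Choose U and L: together they cover T8, T4, T2, T7, T1 — every target.
Total install cost: 8 + 12 = 20.

20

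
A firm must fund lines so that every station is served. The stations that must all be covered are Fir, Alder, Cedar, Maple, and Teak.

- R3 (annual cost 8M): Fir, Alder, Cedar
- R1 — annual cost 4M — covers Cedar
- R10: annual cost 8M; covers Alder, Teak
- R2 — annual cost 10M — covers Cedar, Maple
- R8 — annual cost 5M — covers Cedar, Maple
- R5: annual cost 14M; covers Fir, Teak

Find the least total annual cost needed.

21

Choose R3, R10, and R8: together they cover Fir, Alder, Cedar, Maple, Teak — every station.
Total annual cost: 8 + 8 + 5 = 21.
No cover costs less than 21.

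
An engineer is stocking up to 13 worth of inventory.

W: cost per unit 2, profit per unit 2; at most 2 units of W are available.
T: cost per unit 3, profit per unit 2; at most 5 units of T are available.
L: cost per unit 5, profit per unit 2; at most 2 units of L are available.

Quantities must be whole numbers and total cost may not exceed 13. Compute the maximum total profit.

10

Take 2×W and 3×T: cost 13 ≤ 13, profit 2·2 + 3·2 = 10.
W has the best ratio (2/2) and is taken to its limit of 2; remaining capacity is filled optimally with the others.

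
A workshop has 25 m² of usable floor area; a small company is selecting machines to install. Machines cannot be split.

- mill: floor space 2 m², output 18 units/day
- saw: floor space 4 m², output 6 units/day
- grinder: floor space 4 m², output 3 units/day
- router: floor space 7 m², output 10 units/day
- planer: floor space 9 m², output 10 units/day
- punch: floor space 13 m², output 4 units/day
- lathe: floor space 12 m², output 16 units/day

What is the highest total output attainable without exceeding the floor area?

mill + grinder + router + lathe: floor space 2 + 4 + 7 + 12 = 25 ≤ 25, output 18 + 3 + 10 + 16 = 47.
mill + saw + router + lathe: floor space 2 + 4 + 7 + 12 = 25 ≤ 25, output 18 + 6 + 10 + 16 = 50.
Best is mill, saw, router, and lathe with total output 50.

50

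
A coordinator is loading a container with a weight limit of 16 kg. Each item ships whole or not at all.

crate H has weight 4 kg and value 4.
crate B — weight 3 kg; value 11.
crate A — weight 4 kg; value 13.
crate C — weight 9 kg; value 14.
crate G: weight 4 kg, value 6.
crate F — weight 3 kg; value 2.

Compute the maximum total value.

Take crate B, crate A, and crate C: weight 3 + 4 + 9 = 16 ≤ 16, value 11 + 13 + 14 = 38.
No other feasible combination does better.

38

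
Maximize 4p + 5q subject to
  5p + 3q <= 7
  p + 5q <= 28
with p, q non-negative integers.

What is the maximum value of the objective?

10

The continuous relaxation peaks at (0, 2.33) with value 11.67; rounding to a feasible lattice point costs some objective.
(p,q)=(0,2): 5·0+3·2=6≤7, 1·0+5·2=10≤28, objective 10.
(p,q)=(0,1): 5·0+3·1=3≤7, 1·0+5·1=5≤28, objective 5.
Maximum is 10 at (p,q)=(0,2).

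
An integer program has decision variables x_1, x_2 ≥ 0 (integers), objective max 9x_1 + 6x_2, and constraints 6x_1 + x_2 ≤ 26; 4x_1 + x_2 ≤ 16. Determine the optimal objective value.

(x_1,x_2)=(0,16) is feasible, giving 96.
(x_1,x_2)=(0,15) is feasible, giving 90.
The best lattice point is (0,16), giving 96.

96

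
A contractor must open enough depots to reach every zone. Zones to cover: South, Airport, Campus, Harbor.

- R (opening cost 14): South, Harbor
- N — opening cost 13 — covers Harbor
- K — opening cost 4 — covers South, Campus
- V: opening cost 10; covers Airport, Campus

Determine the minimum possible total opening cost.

24

The greedy cost-per-new-zone heuristic would pick K, V, and N for 27, but a cheaper cover exists.
Choose R and V: together they cover South, Airport, Campus, Harbor — every zone.
Total opening cost: 14 + 10 = 24.
No cover costs less than 24.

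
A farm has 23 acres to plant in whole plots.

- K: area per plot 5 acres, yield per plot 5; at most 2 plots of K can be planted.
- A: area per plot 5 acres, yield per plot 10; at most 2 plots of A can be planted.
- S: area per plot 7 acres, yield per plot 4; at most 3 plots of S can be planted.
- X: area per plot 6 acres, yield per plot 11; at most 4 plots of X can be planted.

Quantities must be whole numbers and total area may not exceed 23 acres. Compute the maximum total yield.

43

A has the best ratio (10/5); taking only A gives at most 2×10 = 20 (stopped by the supply cap of 2).
Mixing does better — 1×A and 3×X: area 23 ≤ 23, yield 1·10 + 3·11 = 43.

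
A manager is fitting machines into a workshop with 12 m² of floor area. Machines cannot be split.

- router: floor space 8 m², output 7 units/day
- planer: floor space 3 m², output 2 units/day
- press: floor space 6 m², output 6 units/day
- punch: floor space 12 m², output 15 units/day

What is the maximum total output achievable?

15

Take punch: floor space 12 ≤ 12, output 15.
No other feasible combination does better.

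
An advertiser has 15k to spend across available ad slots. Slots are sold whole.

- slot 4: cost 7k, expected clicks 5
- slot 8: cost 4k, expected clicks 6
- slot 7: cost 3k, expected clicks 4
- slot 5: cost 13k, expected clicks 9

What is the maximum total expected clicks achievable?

Treat it as a binary knapsack problem.
Allowing fractional choices, the relaxed optimum would be about 15.7, but ad slots are indivisible.
slot 4 + slot 8 + slot 7: cost 7 + 4 + 3 = 14 ≤ 15, expected clicks 5 + 6 + 4 = 15.
slot 8 + slot 7: cost 4 + 3 = 7 ≤ 15, expected clicks 6 + 4 = 10.
slot 4 + slot 8: cost 7 + 4 = 11 ≤ 15, expected clicks 5 + 6 = 11.
Best is slot 4, slot 8, and slot 7 with total expected clicks 15.

15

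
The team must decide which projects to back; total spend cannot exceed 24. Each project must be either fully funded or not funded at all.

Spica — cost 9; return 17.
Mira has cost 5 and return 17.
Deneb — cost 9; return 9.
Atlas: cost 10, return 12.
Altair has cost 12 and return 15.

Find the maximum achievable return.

46

Treat it as a binary knapsack problem.
Take Spica, Mira, and Atlas: cost 9 + 5 + 10 = 24 ≤ 24, return 17 + 17 + 12 = 46.
No other feasible combination does better.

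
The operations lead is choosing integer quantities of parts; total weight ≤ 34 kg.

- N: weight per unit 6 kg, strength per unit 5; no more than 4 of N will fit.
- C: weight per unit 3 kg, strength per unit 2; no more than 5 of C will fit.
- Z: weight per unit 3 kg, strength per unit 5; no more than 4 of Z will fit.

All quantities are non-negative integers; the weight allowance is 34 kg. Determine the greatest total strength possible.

37

Z has the best ratio (5/3); taking only Z gives at most 4×5 = 20 (stopped by the supply cap of 4).
Mixing does better — 3×N, 1×C, and 4×Z: weight 33 ≤ 34, strength 3·5 + 1·2 + 4·5 = 37.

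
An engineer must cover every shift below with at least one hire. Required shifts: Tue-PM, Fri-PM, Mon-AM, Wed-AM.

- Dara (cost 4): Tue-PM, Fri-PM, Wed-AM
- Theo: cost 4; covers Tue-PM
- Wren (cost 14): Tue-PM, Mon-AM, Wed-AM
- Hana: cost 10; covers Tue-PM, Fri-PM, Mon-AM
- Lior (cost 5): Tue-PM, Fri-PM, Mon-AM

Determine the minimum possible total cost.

Choose Dara and Lior: together they cover Tue-PM, Fri-PM, Mon-AM, Wed-AM — every shift.
Total cost: 4 + 5 = 9.
No cover costs less than 9.

9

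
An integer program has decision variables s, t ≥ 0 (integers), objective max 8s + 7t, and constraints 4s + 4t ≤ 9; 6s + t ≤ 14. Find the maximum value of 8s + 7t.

(s,t)=(2,0): 4·2+4·0=8≤9, 6·2+1·0=12≤14, objective 16.
(s,t)=(1,1): 4·1+4·1=8≤9, 6·1+1·1=7≤14, objective 15.
(s,t)=(1,0): 4·1+4·0=4≤9, 6·1+1·0=6≤14, objective 8.
No feasible integer point exceeds 16.

16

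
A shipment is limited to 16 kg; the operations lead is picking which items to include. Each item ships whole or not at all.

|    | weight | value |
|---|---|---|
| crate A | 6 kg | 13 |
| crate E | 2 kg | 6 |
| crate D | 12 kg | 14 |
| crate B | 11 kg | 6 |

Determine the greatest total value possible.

20

crate E + crate D: weight 2 + 12 = 14 ≤ 16, value 6 + 14 = 20.
crate D: weight 12 ≤ 16, value 14.
crate A + crate E: weight 6 + 2 = 8 ≤ 16, value 13 + 6 = 19.
Best is crate E and crate D with total value 20.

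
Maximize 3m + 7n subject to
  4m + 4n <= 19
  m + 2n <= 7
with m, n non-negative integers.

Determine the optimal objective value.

24

(m,n)=(1,3) is feasible, giving 24.
(m,n)=(0,3) is feasible, giving 21.
(m,n)=(2,2) is feasible, giving 20.
(m,n)=(1,2) is feasible, giving 17.
Maximum is 24 at (m,n)=(1,3).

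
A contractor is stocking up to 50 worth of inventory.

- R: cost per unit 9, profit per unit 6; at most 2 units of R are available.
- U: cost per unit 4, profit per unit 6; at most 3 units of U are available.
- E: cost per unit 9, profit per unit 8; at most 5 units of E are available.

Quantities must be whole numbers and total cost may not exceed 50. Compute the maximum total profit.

50

This is a bounded integer knapsack.
3×U and 4×E: cost 48 ≤ 50, profit 3·6 + 4·8 = 50.
1×R, 3×U, and 3×E: cost 48 ≤ 50, profit 1·6 + 3·6 + 3·8 = 48.
Best is 50.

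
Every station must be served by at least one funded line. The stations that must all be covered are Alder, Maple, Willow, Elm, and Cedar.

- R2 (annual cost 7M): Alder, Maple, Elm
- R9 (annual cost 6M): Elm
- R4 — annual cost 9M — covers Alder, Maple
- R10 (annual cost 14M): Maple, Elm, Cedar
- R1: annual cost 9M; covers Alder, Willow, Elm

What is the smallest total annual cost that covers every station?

Choose R10 and R1: together they cover Alder, Maple, Willow, Elm, Cedar — every station.
Total annual cost: 14 + 9 = 23.

23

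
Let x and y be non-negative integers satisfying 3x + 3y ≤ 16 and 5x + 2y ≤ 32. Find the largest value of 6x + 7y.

35

Relaxing integrality, the LP optimum is 37.33 at (x,y) = (0, 5.33), which is not an integer point.
(x,y)=(0,5) is feasible, giving 35.
(x,y)=(1,4) is feasible, giving 34.
The best lattice point is (0,5), giving 35.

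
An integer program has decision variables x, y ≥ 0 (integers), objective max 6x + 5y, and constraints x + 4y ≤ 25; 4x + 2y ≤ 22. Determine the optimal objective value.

The continuous relaxation peaks at (2.71, 5.57) with value 44.14; rounding to a feasible lattice point costs some objective.
(x,y)=(3,5): 1·3+4·5=23≤25, 4·3+2·5=22≤22, objective 43.
(x,y)=(3,4): 1·3+4·4=19≤25, 4·3+2·4=20≤22, objective 38.
(x,y)=(2,5): 1·2+4·5=22≤25, 4·2+2·5=18≤22, objective 37.
(x,y)=(1,6): 1·1+4·6=25≤25, 4·1+2·6=16≤22, objective 36.
The best lattice point is (3,5), giving 43.

43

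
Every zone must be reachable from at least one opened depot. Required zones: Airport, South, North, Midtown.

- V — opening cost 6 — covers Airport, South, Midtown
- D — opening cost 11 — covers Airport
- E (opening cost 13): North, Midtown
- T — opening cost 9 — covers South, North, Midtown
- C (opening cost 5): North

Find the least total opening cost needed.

Choose V and C: together they cover Airport, South, North, Midtown — every zone.
Total opening cost: 6 + 5 = 11.
No cover costs less than 11.

11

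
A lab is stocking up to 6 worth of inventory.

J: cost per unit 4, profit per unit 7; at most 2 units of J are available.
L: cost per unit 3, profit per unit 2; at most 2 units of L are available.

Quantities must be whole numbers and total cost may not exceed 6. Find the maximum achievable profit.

7

J has the best ratio (7/4); taking only J gives at most 1×7 = 7 (stopped by the cost limit).
Optimal: 1×J: cost 4 ≤ 6, profit 1·7 = 7.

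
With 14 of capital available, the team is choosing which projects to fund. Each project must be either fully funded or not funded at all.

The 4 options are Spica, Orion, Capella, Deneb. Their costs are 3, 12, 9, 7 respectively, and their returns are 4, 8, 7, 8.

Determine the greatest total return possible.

Take Spica and Deneb: cost 3 + 7 = 10 ≤ 14, return 4 + 8 = 12.
No other feasible combination does better.

12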